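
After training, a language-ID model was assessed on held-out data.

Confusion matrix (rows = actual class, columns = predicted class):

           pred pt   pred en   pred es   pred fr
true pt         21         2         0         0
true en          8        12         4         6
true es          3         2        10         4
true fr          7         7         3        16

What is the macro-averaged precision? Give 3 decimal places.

0.566

Per-class precision (TP/(TP+FP)):
  pt: TP=21, FP=8+3+7=18 → 21/39 = 0.5385
  en: TP=12, FP=2+2+7=11 → 12/23 = 0.5217
  es: TP=10, FP=0+4+3=7 → 10/17 = 0.5882
  fr: TP=16, FP=0+6+4=10 → 16/26 = 0.6154
Macro-precision = mean = (0.5385 + 0.5217 + 0.5882 + 0.6154) / 4 = 0.566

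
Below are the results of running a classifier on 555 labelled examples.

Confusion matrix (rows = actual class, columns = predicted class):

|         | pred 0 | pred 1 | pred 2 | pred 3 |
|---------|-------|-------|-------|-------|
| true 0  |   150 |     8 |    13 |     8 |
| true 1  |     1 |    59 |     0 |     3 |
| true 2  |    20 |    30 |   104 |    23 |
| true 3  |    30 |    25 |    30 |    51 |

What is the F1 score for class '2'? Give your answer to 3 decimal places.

One-vs-rest for '2': TP = diagonal; FP = other classes predicted '2'; FN = '2' predicted as other.
F1 score = 2·TP/(2·TP+FP+FN).
2: TP=104, FP=13+0+30=43, FN=20+30+23=73 → 208/324 = 0.6420

0.642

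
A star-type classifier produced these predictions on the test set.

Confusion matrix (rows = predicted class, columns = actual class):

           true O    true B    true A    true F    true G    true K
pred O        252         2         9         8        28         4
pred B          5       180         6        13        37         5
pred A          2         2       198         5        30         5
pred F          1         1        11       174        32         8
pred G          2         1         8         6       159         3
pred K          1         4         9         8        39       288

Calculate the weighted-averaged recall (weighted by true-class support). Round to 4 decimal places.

0.8092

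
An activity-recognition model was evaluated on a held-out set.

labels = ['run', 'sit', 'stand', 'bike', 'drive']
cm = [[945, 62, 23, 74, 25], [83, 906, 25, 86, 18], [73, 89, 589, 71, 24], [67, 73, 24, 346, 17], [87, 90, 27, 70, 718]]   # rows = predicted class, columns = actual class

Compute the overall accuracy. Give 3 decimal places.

0.760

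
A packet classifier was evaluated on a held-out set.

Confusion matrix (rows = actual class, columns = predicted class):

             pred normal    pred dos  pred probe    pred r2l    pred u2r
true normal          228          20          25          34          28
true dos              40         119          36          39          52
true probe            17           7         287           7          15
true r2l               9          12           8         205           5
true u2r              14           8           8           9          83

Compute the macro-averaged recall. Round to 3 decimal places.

0.699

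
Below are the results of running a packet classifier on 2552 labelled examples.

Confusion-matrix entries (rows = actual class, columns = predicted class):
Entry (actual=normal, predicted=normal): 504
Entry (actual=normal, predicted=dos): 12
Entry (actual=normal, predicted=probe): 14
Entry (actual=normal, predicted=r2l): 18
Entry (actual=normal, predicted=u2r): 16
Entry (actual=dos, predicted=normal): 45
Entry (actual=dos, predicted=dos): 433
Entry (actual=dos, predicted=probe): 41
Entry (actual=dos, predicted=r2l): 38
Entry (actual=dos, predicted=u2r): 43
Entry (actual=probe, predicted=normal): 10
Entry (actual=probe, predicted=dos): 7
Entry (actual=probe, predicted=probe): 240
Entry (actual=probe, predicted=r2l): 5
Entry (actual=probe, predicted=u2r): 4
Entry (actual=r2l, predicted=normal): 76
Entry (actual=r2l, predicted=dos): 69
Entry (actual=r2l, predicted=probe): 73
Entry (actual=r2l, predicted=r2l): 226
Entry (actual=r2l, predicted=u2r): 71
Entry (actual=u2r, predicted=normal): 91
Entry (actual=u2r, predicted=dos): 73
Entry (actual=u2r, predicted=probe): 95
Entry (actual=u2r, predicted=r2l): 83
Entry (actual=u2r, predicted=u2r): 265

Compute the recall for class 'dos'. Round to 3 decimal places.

0.722

One-vs-rest for 'dos': TP = diagonal; FP = other classes predicted 'dos'; FN = 'dos' predicted as other.
recall = TP/(TP+FN).
dos: TP=433, FN=45+41+38+43=167 → 433/600 = 0.7217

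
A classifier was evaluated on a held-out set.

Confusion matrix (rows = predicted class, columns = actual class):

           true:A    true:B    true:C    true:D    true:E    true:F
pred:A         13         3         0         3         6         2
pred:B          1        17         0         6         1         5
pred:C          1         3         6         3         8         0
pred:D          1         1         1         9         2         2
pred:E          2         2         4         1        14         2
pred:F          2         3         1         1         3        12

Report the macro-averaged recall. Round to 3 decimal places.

0.510

Per-class recall (TP/(TP+FN)):
  A: TP=13, FN=1+1+1+2+2=7 → 13/20 = 0.6500
  B: TP=17, FN=3+3+1+2+3=12 → 17/29 = 0.5862
  C: TP=6, FN=0+0+1+4+1=6 → 6/12 = 0.5000
  D: TP=9, FN=3+6+3+1+1=14 → 9/23 = 0.3913
  E: TP=14, FN=6+1+8+2+3=20 → 14/34 = 0.4118
  F: TP=12, FN=2+5+0+2+2=11 → 12/23 = 0.5217
Macro-recall = mean = (0.6500 + 0.5862 + 0.5000 + 0.3913 + 0.4118 + 0.5217) / 6 = 0.510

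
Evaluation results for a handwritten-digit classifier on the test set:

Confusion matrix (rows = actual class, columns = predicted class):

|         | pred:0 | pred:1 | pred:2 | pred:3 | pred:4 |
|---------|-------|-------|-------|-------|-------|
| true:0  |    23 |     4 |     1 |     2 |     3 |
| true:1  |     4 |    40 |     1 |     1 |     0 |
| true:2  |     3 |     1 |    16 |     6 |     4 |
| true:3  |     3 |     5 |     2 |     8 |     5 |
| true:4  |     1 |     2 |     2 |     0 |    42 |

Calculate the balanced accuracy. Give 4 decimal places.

0.6683

Balanced accuracy = mean of per-class recall.
  0: recall = 23/33 = 0.69697
  1: recall = 40/46 = 0.86957
  2: recall = 16/30 = 0.53333
  3: recall = 8/23 = 0.34783
  4: recall = 42/47 = 0.89362
Mean = (0.69697 + 0.86957 + 0.53333 + 0.34783 + 0.89362) / 5 = 0.6683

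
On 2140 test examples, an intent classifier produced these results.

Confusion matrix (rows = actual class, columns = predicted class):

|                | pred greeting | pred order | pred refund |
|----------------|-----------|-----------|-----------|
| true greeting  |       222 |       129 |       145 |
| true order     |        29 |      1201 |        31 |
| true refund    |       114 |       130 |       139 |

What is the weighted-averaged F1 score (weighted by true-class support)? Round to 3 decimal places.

0.711

Per-class F1 score (2·TP/(2·TP+FP+FN)):
  greeting: TP=222, FP=29+114=143, FN=129+145=274 → 444/861 = 0.5157
  order: TP=1201, FP=129+130=259, FN=29+31=60 → 2402/2721 = 0.8828
  refund: TP=139, FP=145+31=176, FN=114+130=244 → 278/698 = 0.3983
Weighted-F1 score = Σ (supportᵢ/N)·F1 scoreᵢ with N=2140: (496/2140)·0.5157 + (1261/2140)·0.8828 + (383/2140)·0.3983 = 0.711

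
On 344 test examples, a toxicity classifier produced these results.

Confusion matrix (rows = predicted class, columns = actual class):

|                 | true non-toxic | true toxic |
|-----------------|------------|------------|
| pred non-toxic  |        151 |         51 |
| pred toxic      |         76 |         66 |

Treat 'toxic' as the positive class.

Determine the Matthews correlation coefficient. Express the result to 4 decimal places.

0.2206

MCC = (TP·TN − FP·FN) / √((TP+FP)(TP+FN)(TN+FP)(TN+FN))
Numerator = 66·151 − 76·51 = 6090
Denominator = √(142·117·227·202) = √761818356 = 27601.0572
MCC = 6090 / 27601.0572 = 0.2206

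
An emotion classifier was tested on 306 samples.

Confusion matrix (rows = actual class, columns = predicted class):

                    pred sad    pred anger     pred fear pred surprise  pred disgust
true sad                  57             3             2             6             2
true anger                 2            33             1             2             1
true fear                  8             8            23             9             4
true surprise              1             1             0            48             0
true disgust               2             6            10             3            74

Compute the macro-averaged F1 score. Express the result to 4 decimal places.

0.7450

Per-class F1 score (2·TP/(2·TP+FP+FN)):
  sad: TP=57, FP=2+8+1+2=13, FN=3+2+6+2=13 → 114/140 = 0.81429
  anger: TP=33, FP=3+8+1+6=18, FN=2+1+2+1=6 → 66/90 = 0.73333
  fear: TP=23, FP=2+1+0+10=13, FN=8+8+9+4=29 → 46/88 = 0.52273
  surprise: TP=48, FP=6+2+9+3=20, FN=1+1+0+0=2 → 96/118 = 0.81356
  disgust: TP=74, FP=2+1+4+0=7, FN=2+6+10+3=21 → 148/176 = 0.84091
Macro-F1 score = mean = (0.81429 + 0.73333 + 0.52273 + 0.81356 + 0.84091) / 5 = 0.7450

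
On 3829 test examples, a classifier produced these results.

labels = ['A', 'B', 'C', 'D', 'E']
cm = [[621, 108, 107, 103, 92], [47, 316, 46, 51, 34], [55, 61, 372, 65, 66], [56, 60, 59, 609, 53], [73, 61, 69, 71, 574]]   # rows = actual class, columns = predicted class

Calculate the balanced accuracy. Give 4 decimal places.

0.6495

Balanced accuracy = mean of per-class recall.
  A: recall = 621/1031 = 0.60233
  B: recall = 316/494 = 0.63968
  C: recall = 372/619 = 0.60097
  D: recall = 609/837 = 0.72760
  E: recall = 574/848 = 0.67689
Mean = (0.60233 + 0.63968 + 0.60097 + 0.72760 + 0.67689) / 5 = 0.6495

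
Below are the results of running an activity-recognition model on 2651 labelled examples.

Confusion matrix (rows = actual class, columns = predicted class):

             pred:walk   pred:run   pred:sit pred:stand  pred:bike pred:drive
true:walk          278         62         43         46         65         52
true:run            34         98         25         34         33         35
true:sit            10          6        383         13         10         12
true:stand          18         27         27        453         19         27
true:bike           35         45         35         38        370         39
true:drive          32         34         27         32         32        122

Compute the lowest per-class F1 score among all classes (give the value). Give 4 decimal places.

Per-class F1 score (2·TP/(2·TP+FP+FN)):
  walk: TP=278, FP=34+10+18+35+32=129, FN=62+43+46+65+52=268 → 556/953 = 0.58342
  run: TP=98, FP=62+6+27+45+34=174, FN=34+25+34+33+35=161 → 196/531 = 0.36911
  sit: TP=383, FP=43+25+27+35+27=157, FN=10+6+13+10+12=51 → 766/974 = 0.78645
  stand: TP=453, FP=46+34+13+38+32=163, FN=18+27+27+19+27=118 → 906/1187 = 0.76327
  bike: TP=370, FP=65+33+10+19+32=159, FN=35+45+35+38+39=192 → 740/1091 = 0.67828
  drive: TP=122, FP=52+35+12+27+39=165, FN=32+34+27+32+32=157 → 244/566 = 0.43110
Lowest is class 'run' with F1 score = 0.3691.

0.3691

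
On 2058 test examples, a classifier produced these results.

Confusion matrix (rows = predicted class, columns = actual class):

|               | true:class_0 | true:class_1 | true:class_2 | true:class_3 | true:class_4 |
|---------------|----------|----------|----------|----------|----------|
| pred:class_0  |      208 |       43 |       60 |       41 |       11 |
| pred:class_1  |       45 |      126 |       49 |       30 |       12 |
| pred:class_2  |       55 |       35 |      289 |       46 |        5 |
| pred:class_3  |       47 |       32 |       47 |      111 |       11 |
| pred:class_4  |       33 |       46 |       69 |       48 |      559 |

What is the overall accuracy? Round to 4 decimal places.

Accuracy = trace / total = (208+126+289+111+559=1293) / 2058 = 1293/2058 = 0.6283

0.6283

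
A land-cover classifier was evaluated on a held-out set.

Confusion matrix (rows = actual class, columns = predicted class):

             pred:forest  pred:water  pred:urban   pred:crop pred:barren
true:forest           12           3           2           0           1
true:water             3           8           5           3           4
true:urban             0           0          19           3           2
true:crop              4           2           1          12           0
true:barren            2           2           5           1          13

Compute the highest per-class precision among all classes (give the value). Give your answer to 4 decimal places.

Per-class precision (TP/(TP+FP)):
  forest: TP=12, FP=3+0+4+2=9 → 12/21 = 0.57143
  water: TP=8, FP=3+0+2+2=7 → 8/15 = 0.53333
  urban: TP=19, FP=2+5+1+5=13 → 19/32 = 0.59375
  crop: TP=12, FP=0+3+3+1=7 → 12/19 = 0.63158
  barren: TP=13, FP=1+4+2+0=7 → 13/20 = 0.65000
Highest is class 'barren' with precision = 0.6500.

0.6500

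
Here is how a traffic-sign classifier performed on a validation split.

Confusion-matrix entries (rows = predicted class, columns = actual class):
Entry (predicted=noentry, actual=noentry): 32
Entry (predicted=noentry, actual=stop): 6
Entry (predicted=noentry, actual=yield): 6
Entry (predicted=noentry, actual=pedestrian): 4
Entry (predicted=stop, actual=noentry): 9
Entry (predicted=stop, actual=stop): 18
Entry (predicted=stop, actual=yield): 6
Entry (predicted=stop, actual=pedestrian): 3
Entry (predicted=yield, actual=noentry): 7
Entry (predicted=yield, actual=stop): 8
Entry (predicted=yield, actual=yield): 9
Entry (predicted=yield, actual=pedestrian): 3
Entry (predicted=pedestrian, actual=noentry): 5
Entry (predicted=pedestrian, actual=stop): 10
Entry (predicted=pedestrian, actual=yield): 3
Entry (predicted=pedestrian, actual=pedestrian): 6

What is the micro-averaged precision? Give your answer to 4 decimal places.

0.4815

Micro-averaging pools counts across classes: ΣTP=65, ΣFP=70, ΣFN=70.
Micro-precision = TP/(TP+FP) on pooled counts = 0.4815 (equals overall accuracy in single-label multiclass).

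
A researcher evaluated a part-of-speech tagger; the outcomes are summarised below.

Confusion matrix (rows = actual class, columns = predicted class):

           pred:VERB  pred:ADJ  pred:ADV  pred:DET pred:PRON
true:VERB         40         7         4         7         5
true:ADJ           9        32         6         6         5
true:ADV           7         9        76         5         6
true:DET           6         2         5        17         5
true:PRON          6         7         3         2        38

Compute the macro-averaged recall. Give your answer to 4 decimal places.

0.6178

Per-class recall (TP/(TP+FN)):
  VERB: TP=40, FN=7+4+7+5=23 → 40/63 = 0.63492
  ADJ: TP=32, FN=9+6+6+5=26 → 32/58 = 0.55172
  ADV: TP=76, FN=7+9+5+6=27 → 76/103 = 0.73786
  DET: TP=17, FN=6+2+5+5=18 → 17/35 = 0.48571
  PRON: TP=38, FN=6+7+3+2=18 → 38/56 = 0.67857
Macro-recall = mean = (0.63492 + 0.55172 + 0.73786 + 0.48571 + 0.67857) / 5 = 0.6178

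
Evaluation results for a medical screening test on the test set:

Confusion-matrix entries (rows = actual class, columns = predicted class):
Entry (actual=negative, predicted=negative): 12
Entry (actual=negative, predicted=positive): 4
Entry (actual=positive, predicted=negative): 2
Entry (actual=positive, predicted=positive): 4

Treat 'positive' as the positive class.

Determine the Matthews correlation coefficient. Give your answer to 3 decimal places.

MCC = (TP·TN − FP·FN) / √((TP+FP)(TP+FN)(TN+FP)(TN+FN))
Numerator = 4·12 − 4·2 = 40
Denominator = √(8·6·16·14) = √10752 = 103.6919
MCC = 40 / 103.6919 = 0.386

0.386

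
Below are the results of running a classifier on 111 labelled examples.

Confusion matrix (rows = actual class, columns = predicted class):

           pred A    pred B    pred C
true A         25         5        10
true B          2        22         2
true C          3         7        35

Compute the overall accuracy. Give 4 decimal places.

0.7387

Accuracy = trace / total = (25+22+35=82) / 111 = 82/111 = 0.7387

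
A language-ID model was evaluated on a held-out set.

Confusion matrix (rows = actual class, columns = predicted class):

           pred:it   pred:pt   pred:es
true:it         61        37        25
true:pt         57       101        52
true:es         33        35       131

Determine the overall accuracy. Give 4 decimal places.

Accuracy = trace / total = (61+101+131=293) / 532 = 293/532 = 0.5508

0.5508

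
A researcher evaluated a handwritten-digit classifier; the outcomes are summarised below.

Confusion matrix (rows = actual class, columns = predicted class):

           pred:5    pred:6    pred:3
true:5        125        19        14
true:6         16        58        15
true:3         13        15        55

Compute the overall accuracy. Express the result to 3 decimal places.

0.721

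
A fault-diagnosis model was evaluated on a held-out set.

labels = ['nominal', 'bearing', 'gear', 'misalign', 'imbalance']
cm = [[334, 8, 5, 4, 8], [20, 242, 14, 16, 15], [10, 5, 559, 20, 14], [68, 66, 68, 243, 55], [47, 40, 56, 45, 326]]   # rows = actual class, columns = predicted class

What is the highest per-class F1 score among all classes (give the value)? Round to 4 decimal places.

0.8534

Per-class F1 score (2·TP/(2·TP+FP+FN)):
  nominal: TP=334, FP=20+10+68+47=145, FN=8+5+4+8=25 → 668/838 = 0.79714
  bearing: TP=242, FP=8+5+66+40=119, FN=20+14+16+15=65 → 484/668 = 0.72455
  gear: TP=559, FP=5+14+68+56=143, FN=10+5+20+14=49 → 1118/1310 = 0.85344
  misalign: TP=243, FP=4+16+20+45=85, FN=68+66+68+55=257 → 486/828 = 0.58696
  imbalance: TP=326, FP=8+15+14+55=92, FN=47+40+56+45=188 → 652/932 = 0.69957
Highest is class 'gear' with F1 score = 0.8534.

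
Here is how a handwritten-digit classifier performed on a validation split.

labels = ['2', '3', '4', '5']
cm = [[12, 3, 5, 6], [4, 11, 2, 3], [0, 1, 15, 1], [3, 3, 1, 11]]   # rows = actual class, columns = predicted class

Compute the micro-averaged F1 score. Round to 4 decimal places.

Micro-averaging pools counts across classes: ΣTP=49, ΣFP=32, ΣFN=32.
Micro-F1 score = 2·TP/(2·TP+FP+FN) on pooled counts = 0.6049 (equals overall accuracy in single-label multiclass).

0.6049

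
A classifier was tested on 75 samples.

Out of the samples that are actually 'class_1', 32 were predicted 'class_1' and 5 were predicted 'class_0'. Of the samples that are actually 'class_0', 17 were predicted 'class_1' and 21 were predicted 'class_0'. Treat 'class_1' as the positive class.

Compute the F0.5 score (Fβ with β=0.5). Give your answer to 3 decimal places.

0.687

Fβ = (1+β²)·TP / ((1+β²)·TP + β²·FN + FP), with β²=1/4
= 1.25·32 / (1.25·32 + 0.25·5 + 17) = 0.687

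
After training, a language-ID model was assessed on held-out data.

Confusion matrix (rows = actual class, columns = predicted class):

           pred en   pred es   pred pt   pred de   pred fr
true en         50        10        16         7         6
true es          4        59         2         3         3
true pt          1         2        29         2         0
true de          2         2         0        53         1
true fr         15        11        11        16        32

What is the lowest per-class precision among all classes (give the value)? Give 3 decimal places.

Per-class precision (TP/(TP+FP)):
  en: TP=50, FP=4+1+2+15=22 → 50/72 = 0.6944
  es: TP=59, FP=10+2+2+11=25 → 59/84 = 0.7024
  pt: TP=29, FP=16+2+0+11=29 → 29/58 = 0.5000
  de: TP=53, FP=7+3+2+16=28 → 53/81 = 0.6543
  fr: TP=32, FP=6+3+0+1=10 → 32/42 = 0.7619
Lowest is class 'pt' with precision = 0.500.

0.500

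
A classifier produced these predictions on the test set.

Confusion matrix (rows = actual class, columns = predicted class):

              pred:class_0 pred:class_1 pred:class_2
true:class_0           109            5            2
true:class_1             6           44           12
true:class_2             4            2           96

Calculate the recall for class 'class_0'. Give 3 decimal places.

Take TP from the diagonal, FP from the rest of the 'class_0' prediction marginal, FN from the rest of the 'class_0' actual marginal.
recall = TP/(TP+FN).
class_0: TP=109, FN=5+2=7 → 109/116 = 0.9397

0.940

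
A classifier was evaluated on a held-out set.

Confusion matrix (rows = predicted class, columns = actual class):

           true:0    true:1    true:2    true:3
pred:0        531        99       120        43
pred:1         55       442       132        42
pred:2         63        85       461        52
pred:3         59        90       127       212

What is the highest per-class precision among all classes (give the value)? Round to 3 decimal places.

0.697

Per-class precision (TP/(TP+FP)):
  0: TP=531, FP=99+120+43=262 → 531/793 = 0.6696
  1: TP=442, FP=55+132+42=229 → 442/671 = 0.6587
  2: TP=461, FP=63+85+52=200 → 461/661 = 0.6974
  3: TP=212, FP=59+90+127=276 → 212/488 = 0.4344
Highest is class '2' with precision = 0.697.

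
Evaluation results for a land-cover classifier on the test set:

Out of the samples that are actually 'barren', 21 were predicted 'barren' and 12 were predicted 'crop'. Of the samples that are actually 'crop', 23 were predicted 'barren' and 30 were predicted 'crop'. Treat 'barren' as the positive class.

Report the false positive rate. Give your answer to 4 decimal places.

0.4340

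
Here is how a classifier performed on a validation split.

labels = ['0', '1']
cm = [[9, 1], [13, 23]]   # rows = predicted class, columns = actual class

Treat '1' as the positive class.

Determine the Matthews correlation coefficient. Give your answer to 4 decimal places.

0.4450

MCC = (TP·TN − FP·FN) / √((TP+FP)(TP+FN)(TN+FP)(TN+FN))
Numerator = 23·9 − 13·1 = 194
Denominator = √(36·24·22·10) = √190080 = 435.9817
MCC = 194 / 435.9817 = 0.4450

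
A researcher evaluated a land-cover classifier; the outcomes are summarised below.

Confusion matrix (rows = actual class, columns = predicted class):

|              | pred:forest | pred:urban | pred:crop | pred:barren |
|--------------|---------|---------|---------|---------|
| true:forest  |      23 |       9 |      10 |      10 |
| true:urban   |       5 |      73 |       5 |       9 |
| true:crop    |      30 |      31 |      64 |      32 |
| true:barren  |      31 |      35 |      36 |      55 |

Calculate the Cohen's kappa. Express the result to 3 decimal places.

Observed agreement pₒ = trace/N = 215/458 = 0.4694
Expected agreement pₑ = Σ (rowᵢ·colᵢ)/N² = (52·89 + 92·148 + 157·115 + 157·106)/458² = 0.2524
κ = (pₒ − pₑ)/(1 − pₑ) = (0.4694 − 0.2524)/(1 − 0.2524) = 0.290

0.290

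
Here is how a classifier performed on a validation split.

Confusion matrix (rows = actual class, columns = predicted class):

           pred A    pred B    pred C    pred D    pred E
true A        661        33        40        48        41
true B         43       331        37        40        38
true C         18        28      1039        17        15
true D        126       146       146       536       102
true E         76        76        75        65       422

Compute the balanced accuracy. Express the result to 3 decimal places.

Balanced accuracy = mean of per-class recall.
  A: recall = 661/823 = 0.8032
  B: recall = 331/489 = 0.6769
  C: recall = 1039/1117 = 0.9302
  D: recall = 536/1056 = 0.5076
  E: recall = 422/714 = 0.5910
Mean = (0.8032 + 0.6769 + 0.9302 + 0.5076 + 0.5910) / 5 = 0.702

0.702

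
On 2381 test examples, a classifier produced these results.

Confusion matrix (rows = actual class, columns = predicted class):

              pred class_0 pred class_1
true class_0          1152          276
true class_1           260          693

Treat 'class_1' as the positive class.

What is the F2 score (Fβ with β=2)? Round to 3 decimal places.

Fβ = (1+β²)·TP / ((1+β²)·TP + β²·FN + FP), with β²=4
= 5·693 / (5·693 + 4·260 + 276) = 0.725

0.725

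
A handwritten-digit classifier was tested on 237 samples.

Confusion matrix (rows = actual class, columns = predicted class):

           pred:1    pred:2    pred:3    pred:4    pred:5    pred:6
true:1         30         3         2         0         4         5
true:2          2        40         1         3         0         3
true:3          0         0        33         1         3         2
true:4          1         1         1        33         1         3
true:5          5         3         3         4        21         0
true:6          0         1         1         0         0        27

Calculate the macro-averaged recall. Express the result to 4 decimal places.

Per-class recall (TP/(TP+FN)):
  1: TP=30, FN=3+2+0+4+5=14 → 30/44 = 0.68182
  2: TP=40, FN=2+1+3+0+3=9 → 40/49 = 0.81633
  3: TP=33, FN=0+0+1+3+2=6 → 33/39 = 0.84615
  4: TP=33, FN=1+1+1+1+3=7 → 33/40 = 0.82500
  5: TP=21, FN=5+3+3+4+0=15 → 21/36 = 0.58333
  6: TP=27, FN=0+1+1+0+0=2 → 27/29 = 0.93103
Macro-recall = mean = (0.68182 + 0.81633 + 0.84615 + 0.82500 + 0.58333 + 0.93103) / 6 = 0.7806

0.7806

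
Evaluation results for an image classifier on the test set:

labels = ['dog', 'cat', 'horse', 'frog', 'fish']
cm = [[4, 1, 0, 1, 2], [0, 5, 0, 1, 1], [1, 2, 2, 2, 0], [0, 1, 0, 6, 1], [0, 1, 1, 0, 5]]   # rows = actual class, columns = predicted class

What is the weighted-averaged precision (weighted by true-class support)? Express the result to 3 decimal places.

0.629

Per-class precision (TP/(TP+FP)):
  dog: TP=4, FP=0+1+0+0=1 → 4/5 = 0.8000
  cat: TP=5, FP=1+2+1+1=5 → 5/10 = 0.5000
  horse: TP=2, FP=0+0+0+1=1 → 2/3 = 0.6667
  frog: TP=6, FP=1+1+2+0=4 → 6/10 = 0.6000
  fish: TP=5, FP=2+1+0+1=4 → 5/9 = 0.5556
Weighted-precision = Σ (supportᵢ/N)·precisionᵢ with N=37: (8/37)·0.8000 + (7/37)·0.5000 + (7/37)·0.6667 + (8/37)·0.6000 + (7/37)·0.5556 = 0.629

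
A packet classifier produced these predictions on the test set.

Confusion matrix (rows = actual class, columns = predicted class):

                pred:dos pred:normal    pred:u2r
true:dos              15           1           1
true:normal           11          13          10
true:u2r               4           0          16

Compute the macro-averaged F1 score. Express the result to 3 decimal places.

0.620

Per-class F1 score (2·TP/(2·TP+FP+FN)):
  dos: TP=15, FP=11+4=15, FN=1+1=2 → 30/47 = 0.6383
  normal: TP=13, FP=1+0=1, FN=11+10=21 → 26/48 = 0.5417
  u2r: TP=16, FP=1+10=11, FN=4+0=4 → 32/47 = 0.6809
Macro-F1 score = mean = (0.6383 + 0.5417 + 0.6809) / 3 = 0.620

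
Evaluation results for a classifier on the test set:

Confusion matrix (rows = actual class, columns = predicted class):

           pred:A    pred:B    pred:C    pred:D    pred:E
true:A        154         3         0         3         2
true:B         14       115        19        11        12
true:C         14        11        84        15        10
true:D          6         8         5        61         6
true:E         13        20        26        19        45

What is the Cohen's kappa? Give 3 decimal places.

0.594

Observed agreement pₒ = trace/N = 459/676 = 0.6790
Expected agreement pₑ = Σ (rowᵢ·colᵢ)/N² = (162·201 + 171·157 + 134·134 + 86·109 + 123·75)/676² = 0.2100
κ = (pₒ − pₑ)/(1 − pₑ) = (0.6790 − 0.2100)/(1 − 0.2100) = 0.594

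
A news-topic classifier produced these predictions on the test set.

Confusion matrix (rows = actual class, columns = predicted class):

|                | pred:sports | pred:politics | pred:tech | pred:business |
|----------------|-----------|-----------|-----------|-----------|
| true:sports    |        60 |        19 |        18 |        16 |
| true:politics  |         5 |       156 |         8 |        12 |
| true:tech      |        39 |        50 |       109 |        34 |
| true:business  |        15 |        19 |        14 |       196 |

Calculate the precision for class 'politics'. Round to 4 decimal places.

0.6393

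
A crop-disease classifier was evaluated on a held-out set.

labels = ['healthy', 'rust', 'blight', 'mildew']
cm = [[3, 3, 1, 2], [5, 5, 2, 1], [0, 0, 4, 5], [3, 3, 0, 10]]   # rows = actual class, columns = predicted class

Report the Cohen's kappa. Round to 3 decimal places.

0.273

Observed agreement pₒ = trace/N = 22/47 = 0.4681
Expected agreement pₑ = Σ (rowᵢ·colᵢ)/N² = (9·11 + 13·11 + 9·7 + 16·18)/47² = 0.2684
κ = (pₒ − pₑ)/(1 − pₑ) = (0.4681 − 0.2684)/(1 − 0.2684) = 0.273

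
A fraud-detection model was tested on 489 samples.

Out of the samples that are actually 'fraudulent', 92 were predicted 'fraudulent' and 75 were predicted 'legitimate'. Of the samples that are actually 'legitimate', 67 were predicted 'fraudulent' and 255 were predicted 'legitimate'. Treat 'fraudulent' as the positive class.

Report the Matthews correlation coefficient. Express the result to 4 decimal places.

MCC = (TP·TN − FP·FN) / √((TP+FP)(TP+FN)(TN+FP)(TN+FN))
Numerator = 92·255 − 67·75 = 18435
Denominator = √(159·167·322·330) = √2821521780 = 53117.9986
MCC = 18435 / 53117.9986 = 0.3471

0.3471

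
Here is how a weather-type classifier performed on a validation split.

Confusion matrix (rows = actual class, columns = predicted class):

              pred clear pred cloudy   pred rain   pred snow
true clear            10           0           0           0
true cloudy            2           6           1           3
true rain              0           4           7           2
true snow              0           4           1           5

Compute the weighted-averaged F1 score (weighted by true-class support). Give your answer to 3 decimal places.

Per-class F1 score (2·TP/(2·TP+FP+FN)):
  clear: TP=10, FP=2+0+0=2, FN=0+0+0=0 → 20/22 = 0.9091
  cloudy: TP=6, FP=0+4+4=8, FN=2+1+3=6 → 12/26 = 0.4615
  rain: TP=7, FP=0+1+1=2, FN=0+4+2=6 → 14/22 = 0.6364
  snow: TP=5, FP=0+3+2=5, FN=0+4+1=5 → 10/20 = 0.5000
Weighted-F1 score = Σ (supportᵢ/N)·F1 scoreᵢ with N=45: (10/45)·0.9091 + (12/45)·0.4615 + (13/45)·0.6364 + (10/45)·0.5000 = 0.620

0.620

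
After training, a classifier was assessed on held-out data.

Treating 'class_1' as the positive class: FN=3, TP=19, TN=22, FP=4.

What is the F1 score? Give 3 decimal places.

Precision = TP/(TP+FP) = 19/23 = 0.8261
Recall = TP/(TP+FN) = 19/22 = 0.8636
F1 = 2·TP/(2·TP+FP+FN) = 38/45 = 0.844

0.844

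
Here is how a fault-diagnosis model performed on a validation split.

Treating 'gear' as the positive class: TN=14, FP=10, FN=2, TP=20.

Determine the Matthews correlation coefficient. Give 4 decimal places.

MCC = (TP·TN − FP·FN) / √((TP+FP)(TP+FN)(TN+FP)(TN+FN))
Numerator = 20·14 − 10·2 = 260
Denominator = √(30·22·24·16) = √253440 = 503.4282
MCC = 260 / 503.4282 = 0.5165

0.5165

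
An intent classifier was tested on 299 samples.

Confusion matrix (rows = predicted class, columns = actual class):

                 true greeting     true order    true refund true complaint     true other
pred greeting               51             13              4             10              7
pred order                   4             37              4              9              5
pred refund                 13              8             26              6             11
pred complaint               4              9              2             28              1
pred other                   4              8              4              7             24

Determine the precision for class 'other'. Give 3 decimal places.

One-vs-rest for 'other': TP = diagonal; FP = other classes predicted 'other'; FN = 'other' predicted as other.
precision = TP/(TP+FP).
other: TP=24, FP=4+8+4+7=23 → 24/47 = 0.5106

0.511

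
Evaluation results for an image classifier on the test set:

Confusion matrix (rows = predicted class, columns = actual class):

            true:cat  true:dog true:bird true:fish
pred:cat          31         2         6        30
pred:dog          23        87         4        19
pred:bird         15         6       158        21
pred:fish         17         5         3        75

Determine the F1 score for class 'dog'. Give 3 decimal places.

0.747

F1 score = 2·TP/(2·TP+FP+FN).
dog: TP=87, FP=23+4+19=46, FN=2+6+5=13 → 174/233 = 0.7468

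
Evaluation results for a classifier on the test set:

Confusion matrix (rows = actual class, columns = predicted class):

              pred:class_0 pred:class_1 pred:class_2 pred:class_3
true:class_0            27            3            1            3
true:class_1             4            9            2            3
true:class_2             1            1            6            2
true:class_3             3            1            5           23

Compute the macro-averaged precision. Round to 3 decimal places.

0.646

Per-class precision (TP/(TP+FP)):
  class_0: TP=27, FP=4+1+3=8 → 27/35 = 0.7714
  class_1: TP=9, FP=3+1+1=5 → 9/14 = 0.6429
  class_2: TP=6, FP=1+2+5=8 → 6/14 = 0.4286
  class_3: TP=23, FP=3+3+2=8 → 23/31 = 0.7419
Macro-precision = mean = (0.7714 + 0.6429 + 0.4286 + 0.7419) / 4 = 0.646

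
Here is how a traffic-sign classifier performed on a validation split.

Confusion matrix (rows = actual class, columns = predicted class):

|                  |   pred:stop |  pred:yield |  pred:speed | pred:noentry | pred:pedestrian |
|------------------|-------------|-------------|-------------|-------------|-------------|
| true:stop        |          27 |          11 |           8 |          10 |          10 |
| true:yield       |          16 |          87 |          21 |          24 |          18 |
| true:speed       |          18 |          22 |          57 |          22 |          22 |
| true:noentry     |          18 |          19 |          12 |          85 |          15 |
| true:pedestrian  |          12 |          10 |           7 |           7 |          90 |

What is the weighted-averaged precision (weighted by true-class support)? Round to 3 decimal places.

0.543

Per-class precision (TP/(TP+FP)):
  stop: TP=27, FP=16+18+18+12=64 → 27/91 = 0.2967
  yield: TP=87, FP=11+22+19+10=62 → 87/149 = 0.5839
  speed: TP=57, FP=8+21+12+7=48 → 57/105 = 0.5429
  noentry: TP=85, FP=10+24+22+7=63 → 85/148 = 0.5743
  pedestrian: TP=90, FP=10+18+22+15=65 → 90/155 = 0.5806
Weighted-precision = Σ (supportᵢ/N)·precisionᵢ with N=648: (66/648)·0.2967 + (166/648)·0.5839 + (141/648)·0.5429 + (149/648)·0.5743 + (126/648)·0.5806 = 0.543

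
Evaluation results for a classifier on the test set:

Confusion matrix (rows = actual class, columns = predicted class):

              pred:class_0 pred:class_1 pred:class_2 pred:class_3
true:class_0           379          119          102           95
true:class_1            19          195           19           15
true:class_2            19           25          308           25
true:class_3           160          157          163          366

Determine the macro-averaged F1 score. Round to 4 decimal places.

Per-class F1 score (2·TP/(2·TP+FP+FN)):
  class_0: TP=379, FP=19+19+160=198, FN=119+102+95=316 → 758/1272 = 0.59591
  class_1: TP=195, FP=119+25+157=301, FN=19+19+15=53 → 390/744 = 0.52419
  class_2: TP=308, FP=102+19+163=284, FN=19+25+25=69 → 616/969 = 0.63571
  class_3: TP=366, FP=95+15+25=135, FN=160+157+163=480 → 732/1347 = 0.54343
Macro-F1 score = mean = (0.59591 + 0.52419 + 0.63571 + 0.54343) / 4 = 0.5748

0.5748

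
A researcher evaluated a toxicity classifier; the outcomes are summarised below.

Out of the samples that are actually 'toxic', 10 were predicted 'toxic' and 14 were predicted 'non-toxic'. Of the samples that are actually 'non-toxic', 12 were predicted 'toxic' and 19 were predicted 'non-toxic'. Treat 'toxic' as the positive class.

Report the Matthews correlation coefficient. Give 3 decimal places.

0.030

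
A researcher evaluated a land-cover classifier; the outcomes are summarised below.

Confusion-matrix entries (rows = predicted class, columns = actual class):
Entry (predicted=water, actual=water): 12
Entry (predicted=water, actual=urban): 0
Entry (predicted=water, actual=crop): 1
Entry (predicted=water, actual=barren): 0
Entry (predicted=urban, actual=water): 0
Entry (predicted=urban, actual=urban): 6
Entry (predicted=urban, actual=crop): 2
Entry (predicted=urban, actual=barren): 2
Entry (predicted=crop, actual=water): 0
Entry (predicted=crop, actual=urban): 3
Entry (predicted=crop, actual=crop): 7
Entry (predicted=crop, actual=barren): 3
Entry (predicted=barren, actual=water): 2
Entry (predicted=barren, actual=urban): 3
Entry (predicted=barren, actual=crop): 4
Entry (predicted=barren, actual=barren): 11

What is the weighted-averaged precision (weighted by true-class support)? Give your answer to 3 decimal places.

0.651

Per-class precision (TP/(TP+FP)):
  water: TP=12, FP=0+1+0=1 → 12/13 = 0.9231
  urban: TP=6, FP=0+2+2=4 → 6/10 = 0.6000
  crop: TP=7, FP=0+3+3=6 → 7/13 = 0.5385
  barren: TP=11, FP=2+3+4=9 → 11/20 = 0.5500
Weighted-precision = Σ (supportᵢ/N)·precisionᵢ with N=56: (14/56)·0.9231 + (12/56)·0.6000 + (14/56)·0.5385 + (16/56)·0.5500 = 0.651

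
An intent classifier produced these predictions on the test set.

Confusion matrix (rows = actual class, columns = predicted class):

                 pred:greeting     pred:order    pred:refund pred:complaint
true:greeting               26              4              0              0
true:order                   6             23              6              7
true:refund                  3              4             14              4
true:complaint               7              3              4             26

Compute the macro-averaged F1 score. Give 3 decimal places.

0.644

Per-class F1 score (2·TP/(2·TP+FP+FN)):
  greeting: TP=26, FP=6+3+7=16, FN=4+0+0=4 → 52/72 = 0.7222
  order: TP=23, FP=4+4+3=11, FN=6+6+7=19 → 46/76 = 0.6053
  refund: TP=14, FP=0+6+4=10, FN=3+4+4=11 → 28/49 = 0.5714
  complaint: TP=26, FP=0+7+4=11, FN=7+3+4=14 → 52/77 = 0.6753
Macro-F1 score = mean = (0.7222 + 0.6053 + 0.5714 + 0.6753) / 4 = 0.644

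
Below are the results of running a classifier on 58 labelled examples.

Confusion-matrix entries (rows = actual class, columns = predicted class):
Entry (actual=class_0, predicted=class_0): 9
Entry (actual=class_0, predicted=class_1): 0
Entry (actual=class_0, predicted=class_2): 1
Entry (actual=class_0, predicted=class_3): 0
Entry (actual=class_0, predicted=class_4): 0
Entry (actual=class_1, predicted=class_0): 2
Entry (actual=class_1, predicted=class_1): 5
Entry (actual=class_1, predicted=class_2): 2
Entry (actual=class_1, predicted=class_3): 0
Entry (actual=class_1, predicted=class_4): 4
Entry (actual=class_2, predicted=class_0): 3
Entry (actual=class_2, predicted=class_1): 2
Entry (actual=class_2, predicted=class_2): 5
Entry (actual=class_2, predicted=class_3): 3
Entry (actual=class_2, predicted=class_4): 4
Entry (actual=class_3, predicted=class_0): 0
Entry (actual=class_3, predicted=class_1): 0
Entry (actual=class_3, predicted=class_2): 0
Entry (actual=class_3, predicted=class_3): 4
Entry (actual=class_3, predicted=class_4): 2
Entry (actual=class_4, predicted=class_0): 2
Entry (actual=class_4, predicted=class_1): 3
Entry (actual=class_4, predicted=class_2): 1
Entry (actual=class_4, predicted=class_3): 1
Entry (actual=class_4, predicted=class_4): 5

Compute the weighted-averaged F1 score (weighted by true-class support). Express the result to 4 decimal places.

0.4653

Per-class F1 score (2·TP/(2·TP+FP+FN)):
  class_0: TP=9, FP=2+3+0+2=7, FN=0+1+0+0=1 → 18/26 = 0.69231
  class_1: TP=5, FP=0+2+0+3=5, FN=2+2+0+4=8 → 10/23 = 0.43478
  class_2: TP=5, FP=1+2+0+1=4, FN=3+2+3+4=12 → 10/26 = 0.38462
  class_3: TP=4, FP=0+0+3+1=4, FN=0+0+0+2=2 → 8/14 = 0.57143
  class_4: TP=5, FP=0+4+4+2=10, FN=2+3+1+1=7 → 10/27 = 0.37037
Weighted-F1 score = Σ (supportᵢ/N)·F1 scoreᵢ with N=58: (10/58)·0.69231 + (13/58)·0.43478 + (17/58)·0.38462 + (6/58)·0.57143 + (12/58)·0.37037 = 0.4653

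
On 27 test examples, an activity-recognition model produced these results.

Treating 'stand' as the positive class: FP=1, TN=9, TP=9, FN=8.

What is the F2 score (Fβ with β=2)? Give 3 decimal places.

Fβ = (1+β²)·TP / ((1+β²)·TP + β²·FN + FP), with β²=4
= 5·9 / (5·9 + 4·8 + 1) = 0.577

0.577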